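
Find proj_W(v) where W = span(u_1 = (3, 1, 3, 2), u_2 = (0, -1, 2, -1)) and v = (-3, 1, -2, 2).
proj_W(v) = (-39/43, 92/129, -379/129, 53/129)

Set up U = [u_1 | ... | u_2] ∈ R^(4×2). The projector onto W = col(U) is P = U (U^T U)^(-1) U^T.
Compute U^T U =
  [23, 3]
  [3, 6],
and U^T v = (-10, -7).
Solve U^T U · c = U^T v for the coefficients: c = (-13/43, -131/129). The projection is proj_W(v) = U c.
Check: (v - proj_W(v)) · u_1 = 0  (should be 0).
Check: (v - proj_W(v)) · u_2 = 0  (should be 0).
Result: proj_W(v) = (-39/43, 92/129, -379/129, 53/129).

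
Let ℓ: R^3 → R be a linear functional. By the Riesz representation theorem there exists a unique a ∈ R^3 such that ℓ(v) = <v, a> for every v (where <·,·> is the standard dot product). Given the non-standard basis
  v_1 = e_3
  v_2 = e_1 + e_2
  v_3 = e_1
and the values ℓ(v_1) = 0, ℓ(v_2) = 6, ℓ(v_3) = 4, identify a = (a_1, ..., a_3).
a = (4, 2, 0)

Write a = (a_1, ..., a_3) in the standard basis. For each basis vector v_i, ℓ(v_i) = <v_i, a> is a linear equation in the a_j's. Collect the n equations into a matrix system V a = ℓ, where row i of V is v_i (expressed in the standard basis). Since V is invertible (lower-triangular with 1s on the diagonal, up to permutation), solve by back-substitution:
  V =
[[0, 0, 1],
 [1, 1, 0],
 [1, 0, 0]]
  V a = (0, 6, 4)
Solving gives a = (4, 2, 0).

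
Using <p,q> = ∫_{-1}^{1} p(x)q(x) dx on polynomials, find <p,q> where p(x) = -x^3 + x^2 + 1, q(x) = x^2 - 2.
<p,q> = -64/15

Expand the product: p(x)·q(x) = -x^5 + x^4 + 2*x^3 - x^2 - 2.
∫_{-1}^{1} of each monomial x^k gives [2/(k+1) if k even, 0 if k odd]. Integrating term-by-term (or equivalently evaluating the antiderivative F(x) = -x^6/6 + x^5/5 + x^4/2 - x^3/3 - 2*x at the endpoints):
  F(1) − F(−1) = -9/5 − (37/15) = -64/15.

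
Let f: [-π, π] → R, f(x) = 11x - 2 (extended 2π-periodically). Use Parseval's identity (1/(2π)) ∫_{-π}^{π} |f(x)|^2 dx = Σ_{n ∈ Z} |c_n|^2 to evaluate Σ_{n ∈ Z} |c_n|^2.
Σ |c_n|^2 = 121π^2/3 + 4

Expand and integrate term by term over [-π, π]:
  ∫ (11x)^2 dx = 121·(2π^3/3); ∫ 2·11·(-2)·x dx = 0 (odd integrand); ∫ (-2)^2 dx = 4·2π.
So (1/(2π)) ∫_{-π}^{π} (11x - 2)^2 dx = 121π^2/3 + 4 = 121π^2/3 + 4.
Parseval ⇒ Σ |c_n|^2 = 121π^2/3 + 4.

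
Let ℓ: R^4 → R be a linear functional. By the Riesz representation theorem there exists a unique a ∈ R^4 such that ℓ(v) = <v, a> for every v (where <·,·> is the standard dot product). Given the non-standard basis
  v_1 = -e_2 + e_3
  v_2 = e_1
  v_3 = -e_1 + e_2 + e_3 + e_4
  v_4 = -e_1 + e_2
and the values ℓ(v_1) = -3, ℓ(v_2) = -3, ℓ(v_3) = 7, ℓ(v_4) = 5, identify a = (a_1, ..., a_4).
a = (-3, 2, -1, 3)

Write a = (a_1, ..., a_4) in the standard basis. For each basis vector v_i, ℓ(v_i) = <v_i, a> is a linear equation in the a_j's. Collect the n equations into a matrix system V a = ℓ, where row i of V is v_i (expressed in the standard basis). Since V is invertible (lower-triangular with 1s on the diagonal, up to permutation), solve by back-substitution:
  V =
[[0, -1, 1, 0],
 [1, 0, 0, 0],
 [-1, 1, 1, 1],
 [-1, 1, 0, 0]]
  V a = (-3, -3, 7, 5)
Solving gives a = (-3, 2, -1, 3).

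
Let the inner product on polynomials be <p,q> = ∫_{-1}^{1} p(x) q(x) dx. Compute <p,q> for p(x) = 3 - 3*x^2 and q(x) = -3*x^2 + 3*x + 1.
<p,q> = 8/5

Expand the product: p(x)·q(x) = 9*x^4 - 9*x^3 - 12*x^2 + 9*x + 3.
∫_{-1}^{1} of each monomial x^k gives [2/(k+1) if k even, 0 if k odd]. Integrating term-by-term (or equivalently evaluating the antiderivative F(x) = 9*x^5/5 - 9*x^4/4 - 4*x^3 + 9*x^2/2 + 3*x at the endpoints):
  F(1) − F(−1) = 61/20 − (29/20) = 8/5.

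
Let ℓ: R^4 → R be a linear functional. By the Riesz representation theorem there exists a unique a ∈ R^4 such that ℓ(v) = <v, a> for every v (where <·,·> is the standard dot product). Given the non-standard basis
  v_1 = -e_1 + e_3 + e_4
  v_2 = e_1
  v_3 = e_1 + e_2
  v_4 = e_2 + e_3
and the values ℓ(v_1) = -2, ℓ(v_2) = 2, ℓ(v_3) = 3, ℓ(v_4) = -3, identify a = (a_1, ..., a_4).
a = (2, 1, -4, 4)

Write a = (a_1, ..., a_4) in the standard basis. For each basis vector v_i, ℓ(v_i) = <v_i, a> is a linear equation in the a_j's. Collect the n equations into a matrix system V a = ℓ, where row i of V is v_i (expressed in the standard basis). Since V is invertible (lower-triangular with 1s on the diagonal, up to permutation), solve by back-substitution:
  V =
[[-1, 0, 1, 1],
 [1, 0, 0, 0],
 [1, 1, 0, 0],
 [0, 1, 1, 0]]
  V a = (-2, 2, 3, -3)
Solving gives a = (2, 1, -4, 4).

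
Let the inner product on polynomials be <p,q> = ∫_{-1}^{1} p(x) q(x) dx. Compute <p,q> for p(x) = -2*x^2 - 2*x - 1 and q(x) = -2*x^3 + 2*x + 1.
<p,q> = -22/5

Expand the product: p(x)·q(x) = 4*x^5 + 4*x^4 - 2*x^3 - 6*x^2 - 4*x - 1.
∫_{-1}^{1} of each monomial x^k gives [2/(k+1) if k even, 0 if k odd]. Integrating term-by-term (or equivalently evaluating the antiderivative F(x) = 2*x^6/3 + 4*x^5/5 - x^4/2 - 2*x^3 - 2*x^2 - x at the endpoints):
  F(1) − F(−1) = -121/30 − (11/30) = -22/5.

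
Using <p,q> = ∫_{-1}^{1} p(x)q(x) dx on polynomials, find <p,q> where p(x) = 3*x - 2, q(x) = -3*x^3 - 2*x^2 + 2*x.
<p,q> = 46/15

Expand the product: p(x)·q(x) = -9*x^4 + 10*x^2 - 4*x.
∫_{-1}^{1} of each monomial x^k gives [2/(k+1) if k even, 0 if k odd]. Integrating term-by-term (or equivalently evaluating the antiderivative F(x) = -9*x^5/5 + 10*x^3/3 - 2*x^2 at the endpoints):
  F(1) − F(−1) = -7/15 − (-53/15) = 46/15.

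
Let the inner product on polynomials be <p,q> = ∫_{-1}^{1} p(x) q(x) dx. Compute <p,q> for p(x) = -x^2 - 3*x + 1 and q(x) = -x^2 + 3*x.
<p,q> = -94/15

Expand the product: p(x)·q(x) = x^4 - 10*x^2 + 3*x.
∫_{-1}^{1} of each monomial x^k gives [2/(k+1) if k even, 0 if k odd]. Integrating term-by-term (or equivalently evaluating the antiderivative F(x) = x^5/5 - 10*x^3/3 + 3*x^2/2 at the endpoints):
  F(1) − F(−1) = -49/30 − (139/30) = -94/15.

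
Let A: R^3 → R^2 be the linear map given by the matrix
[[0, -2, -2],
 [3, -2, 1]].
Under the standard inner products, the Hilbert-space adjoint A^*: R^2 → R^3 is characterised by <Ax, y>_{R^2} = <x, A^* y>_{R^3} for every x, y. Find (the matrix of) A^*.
A^* = A^T =
[[0, 3],
 [-2, -2],
 [-2, 1]]

For real matrices with standard dot products, the defining identity <Ax, y> = <x, A^* y> gives (Ax)^T y = x^T (A^*) y, i.e. x^T A^T y = x^T (A^*) y. Since this holds for all x, y, we must have A^* = A^T. Therefore
A^* =
[[0, 3],
 [-2, -2],
 [-2, 1]].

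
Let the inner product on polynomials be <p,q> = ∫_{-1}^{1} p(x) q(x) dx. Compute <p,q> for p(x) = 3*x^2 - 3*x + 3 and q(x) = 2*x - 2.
<p,q> = -20

Expand the product: p(x)·q(x) = 6*x^3 - 12*x^2 + 12*x - 6.
∫_{-1}^{1} of each monomial x^k gives [2/(k+1) if k even, 0 if k odd]. Integrating term-by-term (or equivalently evaluating the antiderivative F(x) = 3*x^4/2 - 4*x^3 + 6*x^2 - 6*x at the endpoints):
  F(1) − F(−1) = -5/2 − (35/2) = -20.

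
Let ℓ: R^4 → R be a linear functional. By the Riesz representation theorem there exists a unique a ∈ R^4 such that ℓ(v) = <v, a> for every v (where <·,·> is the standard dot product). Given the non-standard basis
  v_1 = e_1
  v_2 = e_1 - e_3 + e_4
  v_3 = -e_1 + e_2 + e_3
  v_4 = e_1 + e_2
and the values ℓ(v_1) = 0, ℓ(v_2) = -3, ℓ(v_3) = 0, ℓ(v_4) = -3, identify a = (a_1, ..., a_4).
a = (0, -3, 3, 0)

Write a = (a_1, ..., a_4) in the standard basis. For each basis vector v_i, ℓ(v_i) = <v_i, a> is a linear equation in the a_j's. Collect the n equations into a matrix system V a = ℓ, where row i of V is v_i (expressed in the standard basis). Since V is invertible (lower-triangular with 1s on the diagonal, up to permutation), solve by back-substitution:
  V =
[[1, 0, 0, 0],
 [1, 0, -1, 1],
 [-1, 1, 1, 0],
 [1, 1, 0, 0]]
  V a = (0, -3, 0, -3)
Solving gives a = (0, -3, 3, 0).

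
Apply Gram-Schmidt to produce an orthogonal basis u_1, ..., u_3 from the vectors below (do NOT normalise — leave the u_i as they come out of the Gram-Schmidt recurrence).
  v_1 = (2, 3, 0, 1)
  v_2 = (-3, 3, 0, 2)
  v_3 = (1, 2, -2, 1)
Orthogonal basis:
  u_1 = (2, 3, 0, 1)
  u_2 = (-26/7, 27/14, 0, 23/14)
  u_3 = (12/283, -28/283, -2, 60/283)

Apply the Gram-Schmidt recurrence
  u_1 = v_1
  u_i = v_i − Σ_{j<i} ((v_i · u_j) / (u_j · u_j)) · u_j.

Step by step this gives:
  u_1 = (2, 3, 0, 1)
  u_2 = (-26/7, 27/14, 0, 23/14)
  u_3 = (12/283, -28/283, -2, 60/283)

Orthogonality check:
  u_2 · u_1 = 0 (should be 0)
  u_3 · u_1 = 0 (should be 0)
  u_3 · u_2 = 0 (should be 0)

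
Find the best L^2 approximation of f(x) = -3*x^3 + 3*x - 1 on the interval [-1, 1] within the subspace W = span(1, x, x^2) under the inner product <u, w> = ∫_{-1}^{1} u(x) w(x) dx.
g(x) = 6*x/5 - 1

The best approximation g ∈ W is the orthogonal projection of f onto W. Writing g = a_0 + a_1 x + a_2 x^2, the coefficients solve the normal equations G · a = b where
  G_{ij} = <φ_i, φ_j> and b_i = <f, φ_i>, with φ_0 = 1, φ_1 = x, φ_2 = x^2.
G =
  [2, 0, 2/3]
  [0, 2/3, 0]
  [2/3, 0, 2/5],
b = (-2, 4/5, -2/3).
Solving gives a_0 = -1, a_1 = 6/5, a_2 = 0, so
  g(x) = 6*x/5 - 1.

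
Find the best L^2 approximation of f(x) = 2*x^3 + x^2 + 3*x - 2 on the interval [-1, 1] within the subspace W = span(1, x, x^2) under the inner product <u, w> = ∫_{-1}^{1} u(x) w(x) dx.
g(x) = x^2 + 21*x/5 - 2

The best approximation g ∈ W is the orthogonal projection of f onto W. Writing g = a_0 + a_1 x + a_2 x^2, the coefficients solve the normal equations G · a = b where
  G_{ij} = <φ_i, φ_j> and b_i = <f, φ_i>, with φ_0 = 1, φ_1 = x, φ_2 = x^2.
G =
  [2, 0, 2/3]
  [0, 2/3, 0]
  [2/3, 0, 2/5],
b = (-10/3, 14/5, -14/15).
Solving gives a_0 = -2, a_1 = 21/5, a_2 = 1, so
  g(x) = x^2 + 21*x/5 - 2.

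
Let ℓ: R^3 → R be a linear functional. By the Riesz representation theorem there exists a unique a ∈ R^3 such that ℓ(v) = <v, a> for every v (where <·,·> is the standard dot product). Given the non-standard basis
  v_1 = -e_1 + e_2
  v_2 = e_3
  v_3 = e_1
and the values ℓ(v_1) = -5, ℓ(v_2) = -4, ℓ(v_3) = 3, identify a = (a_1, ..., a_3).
a = (3, -2, -4)

Write a = (a_1, ..., a_3) in the standard basis. For each basis vector v_i, ℓ(v_i) = <v_i, a> is a linear equation in the a_j's. Collect the n equations into a matrix system V a = ℓ, where row i of V is v_i (expressed in the standard basis). Since V is invertible (lower-triangular with 1s on the diagonal, up to permutation), solve by back-substitution:
  V =
[[-1, 1, 0],
 [0, 0, 1],
 [1, 0, 0]]
  V a = (-5, -4, 3)
Solving gives a = (3, -2, -4).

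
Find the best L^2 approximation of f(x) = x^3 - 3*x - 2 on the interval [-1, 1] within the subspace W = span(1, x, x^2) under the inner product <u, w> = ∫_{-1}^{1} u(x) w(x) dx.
g(x) = -12*x/5 - 2

The best approximation g ∈ W is the orthogonal projection of f onto W. Writing g = a_0 + a_1 x + a_2 x^2, the coefficients solve the normal equations G · a = b where
  G_{ij} = <φ_i, φ_j> and b_i = <f, φ_i>, with φ_0 = 1, φ_1 = x, φ_2 = x^2.
G =
  [2, 0, 2/3]
  [0, 2/3, 0]
  [2/3, 0, 2/5],
b = (-4, -8/5, -4/3).
Solving gives a_0 = -2, a_1 = -12/5, a_2 = 0, so
  g(x) = -12*x/5 - 2.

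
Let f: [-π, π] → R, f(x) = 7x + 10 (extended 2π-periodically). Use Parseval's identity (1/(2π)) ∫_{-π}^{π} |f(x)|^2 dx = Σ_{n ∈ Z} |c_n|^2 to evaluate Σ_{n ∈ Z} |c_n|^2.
Σ |c_n|^2 = 49π^2/3 + 100

Expand and integrate term by term over [-π, π]:
  ∫ (7x)^2 dx = 49·(2π^3/3); ∫ 2·7·(10)·x dx = 0 (odd integrand); ∫ 10^2 dx = 100·2π.
So (1/(2π)) ∫_{-π}^{π} (7x + 10)^2 dx = 49π^2/3 + 100 = 49π^2/3 + 100.
Parseval ⇒ Σ |c_n|^2 = 49π^2/3 + 100.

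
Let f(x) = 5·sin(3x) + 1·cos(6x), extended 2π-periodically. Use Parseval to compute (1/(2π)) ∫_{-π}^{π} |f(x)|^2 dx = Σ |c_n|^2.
Σ |c_n|^2 = 13

Expand |f|^2 and use orthogonality of {sin(nx), cos(mx)} on [-π, π]:
  ∫_{-π}^{π} sin(nx)^2 dx = π, ∫ cos(mx)^2 dx = π, and cross terms integrate to 0.
So ∫_{-π}^{π} f(x)^2 dx = 5^2 · π + 1^2 · π = (25 + 1)π.
Divide by 2π: (25 + 1)/2 = 13.
By Parseval, this equals Σ |c_n|^2.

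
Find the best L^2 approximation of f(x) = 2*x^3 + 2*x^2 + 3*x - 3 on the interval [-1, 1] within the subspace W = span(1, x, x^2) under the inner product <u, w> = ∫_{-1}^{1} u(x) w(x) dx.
g(x) = 2*x^2 + 21*x/5 - 3

The best approximation g ∈ W is the orthogonal projection of f onto W. Writing g = a_0 + a_1 x + a_2 x^2, the coefficients solve the normal equations G · a = b where
  G_{ij} = <φ_i, φ_j> and b_i = <f, φ_i>, with φ_0 = 1, φ_1 = x, φ_2 = x^2.
G =
  [2, 0, 2/3]
  [0, 2/3, 0]
  [2/3, 0, 2/5],
b = (-14/3, 14/5, -6/5).
Solving gives a_0 = -3, a_1 = 21/5, a_2 = 2, so
  g(x) = 2*x^2 + 21*x/5 - 3.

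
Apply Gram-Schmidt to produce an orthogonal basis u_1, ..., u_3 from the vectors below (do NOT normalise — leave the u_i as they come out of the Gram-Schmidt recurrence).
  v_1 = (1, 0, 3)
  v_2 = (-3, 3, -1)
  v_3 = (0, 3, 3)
Orthogonal basis:
  u_1 = (1, 0, 3)
  u_2 = (-12/5, 3, 4/5)
  u_3 = (135/154, 60/77, -45/154)

Apply the Gram-Schmidt recurrence
  u_1 = v_1
  u_i = v_i − Σ_{j<i} ((v_i · u_j) / (u_j · u_j)) · u_j.

Step by step this gives:
  u_1 = (1, 0, 3)
  u_2 = (-12/5, 3, 4/5)
  u_3 = (135/154, 60/77, -45/154)

Orthogonality check:
  u_2 · u_1 = 0 (should be 0)
  u_3 · u_1 = 0 (should be 0)
  u_3 · u_2 = 0 (should be 0)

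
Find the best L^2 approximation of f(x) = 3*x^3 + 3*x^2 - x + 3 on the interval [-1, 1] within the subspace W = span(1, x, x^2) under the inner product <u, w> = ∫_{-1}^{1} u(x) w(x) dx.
g(x) = 3*x^2 + 4*x/5 + 3

The best approximation g ∈ W is the orthogonal projection of f onto W. Writing g = a_0 + a_1 x + a_2 x^2, the coefficients solve the normal equations G · a = b where
  G_{ij} = <φ_i, φ_j> and b_i = <f, φ_i>, with φ_0 = 1, φ_1 = x, φ_2 = x^2.
G =
  [2, 0, 2/3]
  [0, 2/3, 0]
  [2/3, 0, 2/5],
b = (8, 8/15, 16/5).
Solving gives a_0 = 3, a_1 = 4/5, a_2 = 3, so
  g(x) = 3*x^2 + 4*x/5 + 3.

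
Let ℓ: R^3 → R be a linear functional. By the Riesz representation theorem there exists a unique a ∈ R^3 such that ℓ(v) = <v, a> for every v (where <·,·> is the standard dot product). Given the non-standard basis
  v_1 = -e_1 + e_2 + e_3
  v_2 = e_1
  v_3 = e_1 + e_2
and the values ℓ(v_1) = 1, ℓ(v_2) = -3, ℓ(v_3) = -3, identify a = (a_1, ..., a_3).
a = (-3, 0, -2)

Write a = (a_1, ..., a_3) in the standard basis. For each basis vector v_i, ℓ(v_i) = <v_i, a> is a linear equation in the a_j's. Collect the n equations into a matrix system V a = ℓ, where row i of V is v_i (expressed in the standard basis). Since V is invertible (lower-triangular with 1s on the diagonal, up to permutation), solve by back-substitution:
  V =
[[-1, 1, 1],
 [1, 0, 0],
 [1, 1, 0]]
  V a = (1, -3, -3)
Solving gives a = (-3, 0, -2).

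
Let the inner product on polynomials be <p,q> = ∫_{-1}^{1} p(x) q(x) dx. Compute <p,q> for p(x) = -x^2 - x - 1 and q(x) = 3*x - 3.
<p,q> = 6

Expand the product: p(x)·q(x) = 3 - 3*x^3.
∫_{-1}^{1} of each monomial x^k gives [2/(k+1) if k even, 0 if k odd]. Integrating term-by-term (or equivalently evaluating the antiderivative F(x) = -3*x^4/4 + 3*x at the endpoints):
  F(1) − F(−1) = 9/4 − (-15/4) = 6.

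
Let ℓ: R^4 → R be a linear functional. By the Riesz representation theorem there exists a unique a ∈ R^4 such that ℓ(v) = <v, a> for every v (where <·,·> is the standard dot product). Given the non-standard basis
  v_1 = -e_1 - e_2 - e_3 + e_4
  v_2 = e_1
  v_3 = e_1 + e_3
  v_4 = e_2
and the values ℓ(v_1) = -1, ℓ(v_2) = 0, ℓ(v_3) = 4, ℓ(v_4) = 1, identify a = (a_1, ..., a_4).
a = (0, 1, 4, 4)

Write a = (a_1, ..., a_4) in the standard basis. For each basis vector v_i, ℓ(v_i) = <v_i, a> is a linear equation in the a_j's. Collect the n equations into a matrix system V a = ℓ, where row i of V is v_i (expressed in the standard basis). Since V is invertible (lower-triangular with 1s on the diagonal, up to permutation), solve by back-substitution:
  V =
[[-1, -1, -1, 1],
 [1, 0, 0, 0],
 [1, 0, 1, 0],
 [0, 1, 0, 0]]
  V a = (-1, 0, 4, 1)
Solving gives a = (0, 1, 4, 4).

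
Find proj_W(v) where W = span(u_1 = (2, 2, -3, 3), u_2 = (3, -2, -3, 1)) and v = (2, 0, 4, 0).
proj_W(v) = (-166/201, -56/201, 72/67, -172/201)

Set up U = [u_1 | ... | u_2] ∈ R^(4×2). The projector onto W = col(U) is P = U (U^T U)^(-1) U^T.
Compute U^T U =
  [26, 14]
  [14, 23],
and U^T v = (-8, -6).
Solve U^T U · c = U^T v for the coefficients: c = (-50/201, -22/201). The projection is proj_W(v) = U c.
Check: (v - proj_W(v)) · u_1 = 0  (should be 0).
Check: (v - proj_W(v)) · u_2 = 0  (should be 0).
Result: proj_W(v) = (-166/201, -56/201, 72/67, -172/201).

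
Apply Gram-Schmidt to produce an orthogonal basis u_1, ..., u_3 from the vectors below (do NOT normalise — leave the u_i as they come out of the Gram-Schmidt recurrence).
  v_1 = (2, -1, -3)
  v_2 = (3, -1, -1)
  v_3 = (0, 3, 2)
Orthogonal basis:
  u_1 = (2, -1, -3)
  u_2 = (11/7, -2/7, 8/7)
  u_3 = (19/27, 133/54, -19/54)

Apply the Gram-Schmidt recurrence
  u_1 = v_1
  u_i = v_i − Σ_{j<i} ((v_i · u_j) / (u_j · u_j)) · u_j.

Step by step this gives:
  u_1 = (2, -1, -3)
  u_2 = (11/7, -2/7, 8/7)
  u_3 = (19/27, 133/54, -19/54)

Orthogonality check:
  u_2 · u_1 = 0 (should be 0)
  u_3 · u_1 = 0 (should be 0)
  u_3 · u_2 = 0 (should be 0)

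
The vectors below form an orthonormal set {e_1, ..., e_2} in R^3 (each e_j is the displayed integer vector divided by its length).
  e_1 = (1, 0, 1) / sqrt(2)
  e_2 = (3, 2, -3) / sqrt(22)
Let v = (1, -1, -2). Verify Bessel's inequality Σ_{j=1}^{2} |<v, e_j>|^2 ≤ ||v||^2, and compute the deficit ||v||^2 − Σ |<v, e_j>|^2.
Σ |<v, e_j>|^2 = 30/11; ||v||^2 = 6; deficit = 36/11

Write each e_j = u_j / sqrt(<u_j, u_j>) where u_j is the displayed integer vector. Then <v, e_j> = <v, u_j> / sqrt(<u_j, u_j>), so |<v, e_j>|^2 = <v, u_j>^2 / <u_j, u_j>.
Coefficients: <v, e_1> = -1/sqrt(2), <v, e_2> = 7/sqrt(22).
Square and sum: Σ |<v, e_j>|^2 = 30/11.
Compute ||v||^2 = v·v = 6.
Deficit = 6 − 30/11 = 36/11 ≥ 0, confirming Bessel's inequality. (The deficit equals ||v − Σ <v,e_j> e_j||^2, the squared distance from v to span{e_j}.)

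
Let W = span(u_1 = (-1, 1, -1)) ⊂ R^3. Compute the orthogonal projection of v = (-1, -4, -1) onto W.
proj_W(v) = (2/3, -2/3, 2/3)

Set up U = [u_1 | ... | u_1] ∈ R^(3×1). The projector onto W = col(U) is P = U (U^T U)^(-1) U^T.
Compute U^T U =
  [3],
and U^T v = (-2).
Solve U^T U · c = U^T v for the coefficients: c = (-2/3). The projection is proj_W(v) = U c.
Check: (v - proj_W(v)) · u_1 = 0  (should be 0).
Result: proj_W(v) = (2/3, -2/3, 2/3).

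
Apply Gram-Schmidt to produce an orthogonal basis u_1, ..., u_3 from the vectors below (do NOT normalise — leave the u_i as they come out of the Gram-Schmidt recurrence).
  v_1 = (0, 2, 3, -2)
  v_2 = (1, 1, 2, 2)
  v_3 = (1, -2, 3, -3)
Orthogonal basis:
  u_1 = (0, 2, 3, -2)
  u_2 = (1, 9/17, 22/17, 42/17)
  u_3 = (215/154, -475/154, 11/7, -8/11)

Apply the Gram-Schmidt recurrence
  u_1 = v_1
  u_i = v_i − Σ_{j<i} ((v_i · u_j) / (u_j · u_j)) · u_j.

Step by step this gives:
  u_1 = (0, 2, 3, -2)
  u_2 = (1, 9/17, 22/17, 42/17)
  u_3 = (215/154, -475/154, 11/7, -8/11)

Orthogonality check:
  u_2 · u_1 = 0 (should be 0)
  u_3 · u_1 = 0 (should be 0)
  u_3 · u_2 = 0 (should be 0)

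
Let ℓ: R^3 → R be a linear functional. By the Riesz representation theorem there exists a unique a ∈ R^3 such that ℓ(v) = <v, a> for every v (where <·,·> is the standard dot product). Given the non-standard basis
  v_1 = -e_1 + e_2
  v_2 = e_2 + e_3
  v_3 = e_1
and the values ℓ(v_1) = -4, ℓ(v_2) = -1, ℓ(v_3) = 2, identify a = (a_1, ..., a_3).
a = (2, -2, 1)

Write a = (a_1, ..., a_3) in the standard basis. For each basis vector v_i, ℓ(v_i) = <v_i, a> is a linear equation in the a_j's. Collect the n equations into a matrix system V a = ℓ, where row i of V is v_i (expressed in the standard basis). Since V is invertible (lower-triangular with 1s on the diagonal, up to permutation), solve by back-substitution:
  V =
[[-1, 1, 0],
 [0, 1, 1],
 [1, 0, 0]]
  V a = (-4, -1, 2)
Solving gives a = (2, -2, 1).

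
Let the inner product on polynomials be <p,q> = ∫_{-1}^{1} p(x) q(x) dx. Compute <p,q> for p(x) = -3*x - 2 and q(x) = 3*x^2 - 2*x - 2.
<p,q> = 8

Expand the product: p(x)·q(x) = -9*x^3 + 10*x + 4.
∫_{-1}^{1} of each monomial x^k gives [2/(k+1) if k even, 0 if k odd]. Integrating term-by-term (or equivalently evaluating the antiderivative F(x) = -9*x^4/4 + 5*x^2 + 4*x at the endpoints):
  F(1) − F(−1) = 27/4 − (-5/4) = 8.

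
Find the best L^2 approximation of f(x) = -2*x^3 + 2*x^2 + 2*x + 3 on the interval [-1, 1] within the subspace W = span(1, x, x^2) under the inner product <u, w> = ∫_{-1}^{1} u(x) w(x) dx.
g(x) = 2*x^2 + 4*x/5 + 3

The best approximation g ∈ W is the orthogonal projection of f onto W. Writing g = a_0 + a_1 x + a_2 x^2, the coefficients solve the normal equations G · a = b where
  G_{ij} = <φ_i, φ_j> and b_i = <f, φ_i>, with φ_0 = 1, φ_1 = x, φ_2 = x^2.
G =
  [2, 0, 2/3]
  [0, 2/3, 0]
  [2/3, 0, 2/5],
b = (22/3, 8/15, 14/5).
Solving gives a_0 = 3, a_1 = 4/5, a_2 = 2, so
  g(x) = 2*x^2 + 4*x/5 + 3.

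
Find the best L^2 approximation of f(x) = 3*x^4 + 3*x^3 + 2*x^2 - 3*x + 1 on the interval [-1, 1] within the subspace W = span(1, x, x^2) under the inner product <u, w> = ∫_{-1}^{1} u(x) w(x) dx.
g(x) = 32*x^2/7 - 6*x/5 + 26/35

The best approximation g ∈ W is the orthogonal projection of f onto W. Writing g = a_0 + a_1 x + a_2 x^2, the coefficients solve the normal equations G · a = b where
  G_{ij} = <φ_i, φ_j> and b_i = <f, φ_i>, with φ_0 = 1, φ_1 = x, φ_2 = x^2.
G =
  [2, 0, 2/3]
  [0, 2/3, 0]
  [2/3, 0, 2/5],
b = (68/15, -4/5, 244/105).
Solving gives a_0 = 26/35, a_1 = -6/5, a_2 = 32/7, so
  g(x) = 32*x^2/7 - 6*x/5 + 26/35.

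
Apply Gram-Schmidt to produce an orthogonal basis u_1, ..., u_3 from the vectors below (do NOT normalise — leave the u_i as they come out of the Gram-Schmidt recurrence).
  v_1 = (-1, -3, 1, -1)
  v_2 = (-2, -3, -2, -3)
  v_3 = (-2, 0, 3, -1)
Orthogonal basis:
  u_1 = (-1, -3, 1, -1)
  u_2 = (-1, 0, -3, -2)
  u_3 = (-13/7, 3/2, 10/7, -17/14)

Apply the Gram-Schmidt recurrence
  u_1 = v_1
  u_i = v_i − Σ_{j<i} ((v_i · u_j) / (u_j · u_j)) · u_j.

Step by step this gives:
  u_1 = (-1, -3, 1, -1)
  u_2 = (-1, 0, -3, -2)
  u_3 = (-13/7, 3/2, 10/7, -17/14)

Orthogonality check:
  u_2 · u_1 = 0 (should be 0)
  u_3 · u_1 = 0 (should be 0)
  u_3 · u_2 = 0 (should be 0)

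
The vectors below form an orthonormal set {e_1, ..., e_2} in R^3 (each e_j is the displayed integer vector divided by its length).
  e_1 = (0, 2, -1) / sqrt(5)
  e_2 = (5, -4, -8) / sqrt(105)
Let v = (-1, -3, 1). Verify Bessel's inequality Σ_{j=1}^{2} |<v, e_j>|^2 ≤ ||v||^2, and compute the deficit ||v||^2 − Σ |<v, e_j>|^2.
Σ |<v, e_j>|^2 = 206/21; ||v||^2 = 11; deficit = 25/21

Write each e_j = u_j / sqrt(<u_j, u_j>) where u_j is the displayed integer vector. Then <v, e_j> = <v, u_j> / sqrt(<u_j, u_j>), so |<v, e_j>|^2 = <v, u_j>^2 / <u_j, u_j>.
Coefficients: <v, e_1> = -7/sqrt(5), <v, e_2> = -1/sqrt(105).
Square and sum: Σ |<v, e_j>|^2 = 206/21.
Compute ||v||^2 = v·v = 11.
Deficit = 11 − 206/21 = 25/21 ≥ 0, confirming Bessel's inequality. (The deficit equals ||v − Σ <v,e_j> e_j||^2, the squared distance from v to span{e_j}.)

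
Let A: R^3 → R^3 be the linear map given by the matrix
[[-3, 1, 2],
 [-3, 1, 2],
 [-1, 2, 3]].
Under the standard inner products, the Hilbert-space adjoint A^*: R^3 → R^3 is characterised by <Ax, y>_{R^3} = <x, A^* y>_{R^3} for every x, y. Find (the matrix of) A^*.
A^* = A^T =
[[-3, -3, -1],
 [1, 1, 2],
 [2, 2, 3]]

For real matrices with standard dot products, the defining identity <Ax, y> = <x, A^* y> gives (Ax)^T y = x^T (A^*) y, i.e. x^T A^T y = x^T (A^*) y. Since this holds for all x, y, we must have A^* = A^T. Therefore
A^* =
[[-3, -3, -1],
 [1, 1, 2],
 [2, 2, 3]].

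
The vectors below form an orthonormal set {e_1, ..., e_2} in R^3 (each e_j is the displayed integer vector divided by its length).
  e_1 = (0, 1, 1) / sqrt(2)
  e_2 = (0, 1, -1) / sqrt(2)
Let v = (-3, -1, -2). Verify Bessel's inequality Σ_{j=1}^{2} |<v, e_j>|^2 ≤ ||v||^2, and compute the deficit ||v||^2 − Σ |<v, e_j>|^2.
Σ |<v, e_j>|^2 = 5; ||v||^2 = 14; deficit = 9

Write each e_j = u_j / sqrt(<u_j, u_j>) where u_j is the displayed integer vector. Then <v, e_j> = <v, u_j> / sqrt(<u_j, u_j>), so |<v, e_j>|^2 = <v, u_j>^2 / <u_j, u_j>.
Coefficients: <v, e_1> = -3/sqrt(2), <v, e_2> = 1/sqrt(2).
Square and sum: Σ |<v, e_j>|^2 = 5.
Compute ||v||^2 = v·v = 14.
Deficit = 14 − 5 = 9 ≥ 0, confirming Bessel's inequality. (The deficit equals ||v − Σ <v,e_j> e_j||^2, the squared distance from v to span{e_j}.)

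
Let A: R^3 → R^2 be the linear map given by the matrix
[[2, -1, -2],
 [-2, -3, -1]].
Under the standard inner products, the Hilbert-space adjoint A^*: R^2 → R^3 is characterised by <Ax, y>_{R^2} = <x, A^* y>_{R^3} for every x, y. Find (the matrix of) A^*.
A^* = A^T =
[[2, -2],
 [-1, -3],
 [-2, -1]]

For real matrices with standard dot products, the defining identity <Ax, y> = <x, A^* y> gives (Ax)^T y = x^T (A^*) y, i.e. x^T A^T y = x^T (A^*) y. Since this holds for all x, y, we must have A^* = A^T. Therefore
A^* =
[[2, -2],
 [-1, -3],
 [-2, -1]].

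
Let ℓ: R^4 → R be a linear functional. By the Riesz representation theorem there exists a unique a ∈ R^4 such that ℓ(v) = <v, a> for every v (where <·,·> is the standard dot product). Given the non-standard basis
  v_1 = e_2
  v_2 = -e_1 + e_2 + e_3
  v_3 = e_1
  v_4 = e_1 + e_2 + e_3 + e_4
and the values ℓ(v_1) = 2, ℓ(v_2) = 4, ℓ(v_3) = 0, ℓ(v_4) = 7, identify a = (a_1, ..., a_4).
a = (0, 2, 2, 3)

Write a = (a_1, ..., a_4) in the standard basis. For each basis vector v_i, ℓ(v_i) = <v_i, a> is a linear equation in the a_j's. Collect the n equations into a matrix system V a = ℓ, where row i of V is v_i (expressed in the standard basis). Since V is invertible (lower-triangular with 1s on the diagonal, up to permutation), solve by back-substitution:
  V =
[[0, 1, 0, 0],
 [-1, 1, 1, 0],
 [1, 0, 0, 0],
 [1, 1, 1, 1]]
  V a = (2, 4, 0, 7)
Solving gives a = (0, 2, 2, 3).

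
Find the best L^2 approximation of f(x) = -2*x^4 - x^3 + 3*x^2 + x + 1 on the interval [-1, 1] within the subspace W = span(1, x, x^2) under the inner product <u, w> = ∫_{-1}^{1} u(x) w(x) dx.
g(x) = 9*x^2/7 + 2*x/5 + 41/35

The best approximation g ∈ W is the orthogonal projection of f onto W. Writing g = a_0 + a_1 x + a_2 x^2, the coefficients solve the normal equations G · a = b where
  G_{ij} = <φ_i, φ_j> and b_i = <f, φ_i>, with φ_0 = 1, φ_1 = x, φ_2 = x^2.
G =
  [2, 0, 2/3]
  [0, 2/3, 0]
  [2/3, 0, 2/5],
b = (16/5, 4/15, 136/105).
Solving gives a_0 = 41/35, a_1 = 2/5, a_2 = 9/7, so
  g(x) = 9*x^2/7 + 2*x/5 + 41/35.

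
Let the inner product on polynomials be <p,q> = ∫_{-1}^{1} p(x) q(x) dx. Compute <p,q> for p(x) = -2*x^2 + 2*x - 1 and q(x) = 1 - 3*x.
<p,q> = -22/3

Expand the product: p(x)·q(x) = 6*x^3 - 8*x^2 + 5*x - 1.
∫_{-1}^{1} of each monomial x^k gives [2/(k+1) if k even, 0 if k odd]. Integrating term-by-term (or equivalently evaluating the antiderivative F(x) = 3*x^4/2 - 8*x^3/3 + 5*x^2/2 - x at the endpoints):
  F(1) − F(−1) = 1/3 − (23/3) = -22/3.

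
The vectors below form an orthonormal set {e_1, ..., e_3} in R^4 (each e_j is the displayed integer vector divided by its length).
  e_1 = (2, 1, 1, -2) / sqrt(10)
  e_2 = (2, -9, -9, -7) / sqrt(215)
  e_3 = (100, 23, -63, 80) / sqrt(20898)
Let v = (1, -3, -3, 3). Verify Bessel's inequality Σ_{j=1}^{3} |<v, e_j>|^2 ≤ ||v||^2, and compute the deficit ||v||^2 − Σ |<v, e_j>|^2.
Σ |<v, e_j>|^2 = 6275/243; ||v||^2 = 28; deficit = 529/243

Write each e_j = u_j / sqrt(<u_j, u_j>) where u_j is the displayed integer vector. Then <v, e_j> = <v, u_j> / sqrt(<u_j, u_j>), so |<v, e_j>|^2 = <v, u_j>^2 / <u_j, u_j>.
Coefficients: <v, e_1> = -10/sqrt(10), <v, e_2> = 35/sqrt(215), <v, e_3> = 460/sqrt(20898).
Square and sum: Σ |<v, e_j>|^2 = 6275/243.
Compute ||v||^2 = v·v = 28.
Deficit = 28 − 6275/243 = 529/243 ≥ 0, confirming Bessel's inequality. (The deficit equals ||v − Σ <v,e_j> e_j||^2, the squared distance from v to span{e_j}.)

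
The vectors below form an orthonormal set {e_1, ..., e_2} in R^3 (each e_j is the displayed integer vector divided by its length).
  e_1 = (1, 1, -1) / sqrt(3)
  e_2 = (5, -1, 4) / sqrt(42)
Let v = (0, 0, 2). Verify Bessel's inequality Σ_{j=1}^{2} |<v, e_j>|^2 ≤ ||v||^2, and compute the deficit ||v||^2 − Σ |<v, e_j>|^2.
Σ |<v, e_j>|^2 = 20/7; ||v||^2 = 4; deficit = 8/7

Write each e_j = u_j / sqrt(<u_j, u_j>) where u_j is the displayed integer vector. Then <v, e_j> = <v, u_j> / sqrt(<u_j, u_j>), so |<v, e_j>|^2 = <v, u_j>^2 / <u_j, u_j>.
Coefficients: <v, e_1> = -2/sqrt(3), <v, e_2> = 8/sqrt(42).
Square and sum: Σ |<v, e_j>|^2 = 20/7.
Compute ||v||^2 = v·v = 4.
Deficit = 4 − 20/7 = 8/7 ≥ 0, confirming Bessel's inequality. (The deficit equals ||v − Σ <v,e_j> e_j||^2, the squared distance from v to span{e_j}.)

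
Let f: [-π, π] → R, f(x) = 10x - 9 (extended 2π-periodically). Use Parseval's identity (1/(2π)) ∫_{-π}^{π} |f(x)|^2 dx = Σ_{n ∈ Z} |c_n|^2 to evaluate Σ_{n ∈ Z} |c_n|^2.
Σ |c_n|^2 = 100π^2/3 + 81

Expand and integrate term by term over [-π, π]:
  ∫ (10x)^2 dx = 100·(2π^3/3); ∫ 2·10·(-9)·x dx = 0 (odd integrand); ∫ (-9)^2 dx = 81·2π.
So (1/(2π)) ∫_{-π}^{π} (10x - 9)^2 dx = 100π^2/3 + 81 = 100π^2/3 + 81.
Parseval ⇒ Σ |c_n|^2 = 100π^2/3 + 81.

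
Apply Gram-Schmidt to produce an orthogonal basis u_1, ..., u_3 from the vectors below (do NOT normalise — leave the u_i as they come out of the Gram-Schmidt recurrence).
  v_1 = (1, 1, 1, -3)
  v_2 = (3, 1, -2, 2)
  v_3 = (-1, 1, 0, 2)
Orthogonal basis:
  u_1 = (1, 1, 1, -3)
  u_2 = (10/3, 4/3, -5/3, 1)
  u_3 = (-1/2, 3/2, 1/2, 1/2)

Apply the Gram-Schmidt recurrence
  u_1 = v_1
  u_i = v_i − Σ_{j<i} ((v_i · u_j) / (u_j · u_j)) · u_j.

Step by step this gives:
  u_1 = (1, 1, 1, -3)
  u_2 = (10/3, 4/3, -5/3, 1)
  u_3 = (-1/2, 3/2, 1/2, 1/2)

Orthogonality check:
  u_2 · u_1 = 0 (should be 0)
  u_3 · u_1 = 0 (should be 0)
  u_3 · u_2 = 0 (should be 0)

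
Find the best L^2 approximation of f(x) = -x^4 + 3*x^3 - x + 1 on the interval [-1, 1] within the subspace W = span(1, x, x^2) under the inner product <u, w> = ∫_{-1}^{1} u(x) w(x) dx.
g(x) = -6*x^2/7 + 4*x/5 + 38/35

The best approximation g ∈ W is the orthogonal projection of f onto W. Writing g = a_0 + a_1 x + a_2 x^2, the coefficients solve the normal equations G · a = b where
  G_{ij} = <φ_i, φ_j> and b_i = <f, φ_i>, with φ_0 = 1, φ_1 = x, φ_2 = x^2.
G =
  [2, 0, 2/3]
  [0, 2/3, 0]
  [2/3, 0, 2/5],
b = (8/5, 8/15, 8/21).
Solving gives a_0 = 38/35, a_1 = 4/5, a_2 = -6/7, so
  g(x) = -6*x^2/7 + 4*x/5 + 38/35.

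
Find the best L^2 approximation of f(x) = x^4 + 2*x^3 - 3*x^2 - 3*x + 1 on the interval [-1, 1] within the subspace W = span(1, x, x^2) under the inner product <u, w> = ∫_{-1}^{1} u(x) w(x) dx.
g(x) = -15*x^2/7 - 9*x/5 + 32/35

The best approximation g ∈ W is the orthogonal projection of f onto W. Writing g = a_0 + a_1 x + a_2 x^2, the coefficients solve the normal equations G · a = b where
  G_{ij} = <φ_i, φ_j> and b_i = <f, φ_i>, with φ_0 = 1, φ_1 = x, φ_2 = x^2.
G =
  [2, 0, 2/3]
  [0, 2/3, 0]
  [2/3, 0, 2/5],
b = (2/5, -6/5, -26/105).
Solving gives a_0 = 32/35, a_1 = -9/5, a_2 = -15/7, so
  g(x) = -15*x^2/7 - 9*x/5 + 32/35.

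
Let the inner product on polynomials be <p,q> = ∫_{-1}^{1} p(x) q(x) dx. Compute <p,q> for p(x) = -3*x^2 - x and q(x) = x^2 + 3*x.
<p,q> = -16/5

Expand the product: p(x)·q(x) = -3*x^4 - 10*x^3 - 3*x^2.
∫_{-1}^{1} of each monomial x^k gives [2/(k+1) if k even, 0 if k odd]. Integrating term-by-term (or equivalently evaluating the antiderivative F(x) = -3*x^5/5 - 5*x^4/2 - x^3 at the endpoints):
  F(1) − F(−1) = -41/10 − (-9/10) = -16/5.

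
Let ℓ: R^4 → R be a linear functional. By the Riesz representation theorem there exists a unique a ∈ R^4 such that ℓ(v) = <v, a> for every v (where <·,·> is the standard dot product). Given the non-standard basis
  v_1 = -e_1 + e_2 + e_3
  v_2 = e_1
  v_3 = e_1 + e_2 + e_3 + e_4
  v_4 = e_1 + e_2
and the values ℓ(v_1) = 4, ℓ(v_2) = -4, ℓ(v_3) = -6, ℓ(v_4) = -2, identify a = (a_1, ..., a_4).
a = (-4, 2, -2, -2)

Write a = (a_1, ..., a_4) in the standard basis. For each basis vector v_i, ℓ(v_i) = <v_i, a> is a linear equation in the a_j's. Collect the n equations into a matrix system V a = ℓ, where row i of V is v_i (expressed in the standard basis). Since V is invertible (lower-triangular with 1s on the diagonal, up to permutation), solve by back-substitution:
  V =
[[-1, 1, 1, 0],
 [1, 0, 0, 0],
 [1, 1, 1, 1],
 [1, 1, 0, 0]]
  V a = (4, -4, -6, -2)
Solving gives a = (-4, 2, -2, -2).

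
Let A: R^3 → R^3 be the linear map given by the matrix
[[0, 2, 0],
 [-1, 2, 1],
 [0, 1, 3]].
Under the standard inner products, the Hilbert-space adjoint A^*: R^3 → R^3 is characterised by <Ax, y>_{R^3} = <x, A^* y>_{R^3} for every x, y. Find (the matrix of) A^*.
A^* = A^T =
[[0, -1, 0],
 [2, 2, 1],
 [0, 1, 3]]

For real matrices with standard dot products, the defining identity <Ax, y> = <x, A^* y> gives (Ax)^T y = x^T (A^*) y, i.e. x^T A^T y = x^T (A^*) y. Since this holds for all x, y, we must have A^* = A^T. Therefore
A^* =
[[0, -1, 0],
 [2, 2, 1],
 [0, 1, 3]].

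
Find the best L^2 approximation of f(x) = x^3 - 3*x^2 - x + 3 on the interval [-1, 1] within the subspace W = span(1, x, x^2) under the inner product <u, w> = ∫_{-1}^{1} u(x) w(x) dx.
g(x) = -3*x^2 - 2*x/5 + 3

The best approximation g ∈ W is the orthogonal projection of f onto W. Writing g = a_0 + a_1 x + a_2 x^2, the coefficients solve the normal equations G · a = b where
  G_{ij} = <φ_i, φ_j> and b_i = <f, φ_i>, with φ_0 = 1, φ_1 = x, φ_2 = x^2.
G =
  [2, 0, 2/3]
  [0, 2/3, 0]
  [2/3, 0, 2/5],
b = (4, -4/15, 4/5).
Solving gives a_0 = 3, a_1 = -2/5, a_2 = -3, so
  g(x) = -3*x^2 - 2*x/5 + 3.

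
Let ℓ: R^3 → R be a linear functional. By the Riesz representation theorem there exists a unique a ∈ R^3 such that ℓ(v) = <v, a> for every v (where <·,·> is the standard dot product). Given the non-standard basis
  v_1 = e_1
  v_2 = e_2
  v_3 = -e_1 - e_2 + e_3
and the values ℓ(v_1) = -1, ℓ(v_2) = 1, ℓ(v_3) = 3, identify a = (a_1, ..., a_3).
a = (-1, 1, 3)

Write a = (a_1, ..., a_3) in the standard basis. For each basis vector v_i, ℓ(v_i) = <v_i, a> is a linear equation in the a_j's. Collect the n equations into a matrix system V a = ℓ, where row i of V is v_i (expressed in the standard basis). Since V is invertible (lower-triangular with 1s on the diagonal, up to permutation), solve by back-substitution:
  V =
[[1, 0, 0],
 [0, 1, 0],
 [-1, -1, 1]]
  V a = (-1, 1, 3)
Solving gives a = (-1, 1, 3).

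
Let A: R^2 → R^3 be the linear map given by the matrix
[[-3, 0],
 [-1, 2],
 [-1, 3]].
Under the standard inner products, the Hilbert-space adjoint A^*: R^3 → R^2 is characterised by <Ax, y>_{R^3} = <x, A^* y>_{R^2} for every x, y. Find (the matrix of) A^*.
A^* = A^T =
[[-3, -1, -1],
 [0, 2, 3]]

For real matrices with standard dot products, the defining identity <Ax, y> = <x, A^* y> gives (Ax)^T y = x^T (A^*) y, i.e. x^T A^T y = x^T (A^*) y. Since this holds for all x, y, we must have A^* = A^T. Therefore
A^* =
[[-3, -1, -1],
 [0, 2, 3]].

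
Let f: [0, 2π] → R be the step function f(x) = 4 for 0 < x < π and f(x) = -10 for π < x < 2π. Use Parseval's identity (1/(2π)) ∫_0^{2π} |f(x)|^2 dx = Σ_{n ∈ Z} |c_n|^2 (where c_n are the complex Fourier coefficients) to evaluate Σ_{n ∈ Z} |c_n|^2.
Σ |c_n|^2 = 58

Parseval equates the L^2 energy of f (normalised by 1/(2π)) with the ℓ^2 sum of its Fourier coefficients: (1/(2π)) ∫_0^{2π} |f|^2 = Σ |c_n|^2.
Compute the left side: (1/(2π)) [∫_0^π 4^2 dx + ∫_π^{2π} (-10)^2 dx] = (1/(2π)) · (16π + 100π) = (16 + 100)/2 = 58.
So Σ_{n ∈ Z} |c_n|^2 = 58.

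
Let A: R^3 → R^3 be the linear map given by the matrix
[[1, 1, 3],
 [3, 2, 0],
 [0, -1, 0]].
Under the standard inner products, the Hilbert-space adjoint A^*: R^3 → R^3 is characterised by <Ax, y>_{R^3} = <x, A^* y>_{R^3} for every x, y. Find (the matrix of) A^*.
A^* = A^T =
[[1, 3, 0],
 [1, 2, -1],
 [3, 0, 0]]

For real matrices with standard dot products, the defining identity <Ax, y> = <x, A^* y> gives (Ax)^T y = x^T (A^*) y, i.e. x^T A^T y = x^T (A^*) y. Since this holds for all x, y, we must have A^* = A^T. Therefore
A^* =
[[1, 3, 0],
 [1, 2, -1],
 [3, 0, 0]].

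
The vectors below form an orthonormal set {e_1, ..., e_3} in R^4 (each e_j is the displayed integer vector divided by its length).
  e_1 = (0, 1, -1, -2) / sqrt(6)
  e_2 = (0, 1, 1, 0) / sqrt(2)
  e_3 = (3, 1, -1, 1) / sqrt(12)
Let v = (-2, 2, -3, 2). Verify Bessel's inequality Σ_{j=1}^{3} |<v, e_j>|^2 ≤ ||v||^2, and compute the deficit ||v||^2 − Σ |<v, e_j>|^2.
Σ |<v, e_j>|^2 = 3/4; ||v||^2 = 21; deficit = 81/4

Write each e_j = u_j / sqrt(<u_j, u_j>) where u_j is the displayed integer vector. Then <v, e_j> = <v, u_j> / sqrt(<u_j, u_j>), so |<v, e_j>|^2 = <v, u_j>^2 / <u_j, u_j>.
Coefficients: <v, e_1> = 1/sqrt(6), <v, e_2> = -1/sqrt(2), <v, e_3> = 1/sqrt(12).
Square and sum: Σ |<v, e_j>|^2 = 3/4.
Compute ||v||^2 = v·v = 21.
Deficit = 21 − 3/4 = 81/4 ≥ 0, confirming Bessel's inequality. (The deficit equals ||v − Σ <v,e_j> e_j||^2, the squared distance from v to span{e_j}.)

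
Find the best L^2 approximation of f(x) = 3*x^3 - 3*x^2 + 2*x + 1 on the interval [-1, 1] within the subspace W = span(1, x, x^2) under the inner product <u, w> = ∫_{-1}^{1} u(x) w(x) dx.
g(x) = -3*x^2 + 19*x/5 + 1

The best approximation g ∈ W is the orthogonal projection of f onto W. Writing g = a_0 + a_1 x + a_2 x^2, the coefficients solve the normal equations G · a = b where
  G_{ij} = <φ_i, φ_j> and b_i = <f, φ_i>, with φ_0 = 1, φ_1 = x, φ_2 = x^2.
G =
  [2, 0, 2/3]
  [0, 2/3, 0]
  [2/3, 0, 2/5],
b = (0, 38/15, -8/15).
Solving gives a_0 = 1, a_1 = 19/5, a_2 = -3, so
  g(x) = -3*x^2 + 19*x/5 + 1.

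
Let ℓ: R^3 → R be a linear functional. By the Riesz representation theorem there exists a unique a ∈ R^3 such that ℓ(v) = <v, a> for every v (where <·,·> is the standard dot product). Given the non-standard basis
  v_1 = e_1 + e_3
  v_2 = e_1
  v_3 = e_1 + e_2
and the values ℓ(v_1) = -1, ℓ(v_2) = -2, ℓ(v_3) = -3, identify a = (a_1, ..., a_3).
a = (-2, -1, 1)

Write a = (a_1, ..., a_3) in the standard basis. For each basis vector v_i, ℓ(v_i) = <v_i, a> is a linear equation in the a_j's. Collect the n equations into a matrix system V a = ℓ, where row i of V is v_i (expressed in the standard basis). Since V is invertible (lower-triangular with 1s on the diagonal, up to permutation), solve by back-substitution:
  V =
[[1, 0, 1],
 [1, 0, 0],
 [1, 1, 0]]
  V a = (-1, -2, -3)
Solving gives a = (-2, -1, 1).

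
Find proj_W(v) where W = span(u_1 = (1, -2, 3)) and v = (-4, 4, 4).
proj_W(v) = (0, 0, 0)

Set up U = [u_1 | ... | u_1] ∈ R^(3×1). The projector onto W = col(U) is P = U (U^T U)^(-1) U^T.
Compute U^T U =
  [14],
and U^T v = (0).
Solve U^T U · c = U^T v for the coefficients: c = (0). The projection is proj_W(v) = U c.
Check: (v - proj_W(v)) · u_1 = 0  (should be 0).
Result: proj_W(v) = (0, 0, 0).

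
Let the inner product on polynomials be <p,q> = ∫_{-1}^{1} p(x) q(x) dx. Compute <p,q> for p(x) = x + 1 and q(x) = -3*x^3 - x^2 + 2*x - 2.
<p,q> = -68/15

Expand the product: p(x)·q(x) = -3*x^4 - 4*x^3 + x^2 - 2.
∫_{-1}^{1} of each monomial x^k gives [2/(k+1) if k even, 0 if k odd]. Integrating term-by-term (or equivalently evaluating the antiderivative F(x) = -3*x^5/5 - x^4 + x^3/3 - 2*x at the endpoints):
  F(1) − F(−1) = -49/15 − (19/15) = -68/15.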